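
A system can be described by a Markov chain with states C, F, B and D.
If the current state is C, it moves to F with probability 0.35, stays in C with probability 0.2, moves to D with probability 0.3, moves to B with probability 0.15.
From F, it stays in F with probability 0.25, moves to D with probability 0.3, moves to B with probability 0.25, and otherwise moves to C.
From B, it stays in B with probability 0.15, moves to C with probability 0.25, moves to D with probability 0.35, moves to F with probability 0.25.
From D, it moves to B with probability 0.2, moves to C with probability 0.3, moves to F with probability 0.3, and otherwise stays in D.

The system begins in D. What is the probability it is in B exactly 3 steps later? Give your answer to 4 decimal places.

Propagate the distribution vector 3 steps from D.
After 0 steps: (0.0000, 0.0000, 0.0000, 1.0000)
After 1 step: (0.3000, 0.3000, 0.2000, 0.2000)
After 2 steps: (0.2300, 0.2900, 0.1900, 0.2900)
After 3 steps: (0.2385, 0.2875, 0.1935, 0.2805)
P(in B after 3 steps) = 0.1935

0.1935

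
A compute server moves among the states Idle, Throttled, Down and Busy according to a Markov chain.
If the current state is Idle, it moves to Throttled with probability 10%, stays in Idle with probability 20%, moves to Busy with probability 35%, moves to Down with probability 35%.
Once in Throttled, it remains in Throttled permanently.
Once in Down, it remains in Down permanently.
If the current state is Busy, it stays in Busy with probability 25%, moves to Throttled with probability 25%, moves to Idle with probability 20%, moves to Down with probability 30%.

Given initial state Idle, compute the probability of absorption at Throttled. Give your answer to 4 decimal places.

0.3066

Let h(s) be the probability of absorption at Throttled starting from transient state s. Then h(Throttled) = 1 and h(Down) = 0. By first-step analysis:
h(Idle) = 0.2·h(Idle) + 0.1·1 + 0.35·0 + 0.35·h(Busy)
h(Busy) = 0.2·h(Idle) + 0.25·1 + 0.3·0 + 0.25·h(Busy)
Solving: h(Idle) = 0.3066, h(Busy) = 0.4151.
Starting from Idle, the probability is 0.3066.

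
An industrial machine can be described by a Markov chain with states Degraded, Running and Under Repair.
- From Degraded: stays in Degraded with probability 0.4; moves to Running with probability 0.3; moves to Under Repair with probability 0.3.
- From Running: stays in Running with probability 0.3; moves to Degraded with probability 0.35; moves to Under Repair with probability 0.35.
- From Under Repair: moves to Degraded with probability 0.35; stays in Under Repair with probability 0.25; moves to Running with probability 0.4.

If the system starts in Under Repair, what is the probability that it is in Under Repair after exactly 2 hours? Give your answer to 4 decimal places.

0.3075

Sum over the intermediate state after 1 hour:
P = P(Under Repair→Degraded)·P(Degraded→Under Repair) + P(Under Repair→Running)·P(Running→Under Repair) + P(Under Repair→Under Repair)·P(Under Repair→Under Repair)
  = 0.35×0.3 + 0.4×0.35 + 0.25×0.25
  = 0.1050 + 0.1400 + 0.0625 = 0.3075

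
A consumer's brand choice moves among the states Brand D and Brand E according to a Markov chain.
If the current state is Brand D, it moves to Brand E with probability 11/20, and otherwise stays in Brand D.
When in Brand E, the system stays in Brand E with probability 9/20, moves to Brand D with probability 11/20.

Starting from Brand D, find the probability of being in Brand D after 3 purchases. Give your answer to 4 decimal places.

0.4995

Propagate the distribution vector 3 purchases from Brand D.
After 0 purchases: (1.0000, 0.0000)
After 1 purchase: (0.4500, 0.5500)
After 2 purchases: (0.5050, 0.4950)
After 3 purchases: (0.4995, 0.5005)
P(in Brand D after 3 purchases) = 0.4995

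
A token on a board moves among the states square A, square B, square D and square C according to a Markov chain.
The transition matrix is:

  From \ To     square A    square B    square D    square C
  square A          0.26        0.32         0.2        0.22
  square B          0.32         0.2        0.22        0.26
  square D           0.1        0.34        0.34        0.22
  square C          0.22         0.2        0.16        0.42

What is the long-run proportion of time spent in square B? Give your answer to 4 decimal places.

Let the stationary distribution be π with π = πP and π_1 + π_2 + π_3 + π_4 = 1.
π_1 = 0.26·π_1 + 0.32·π_2 + 0.1·π_3 + 0.22·π_4
π_2 = 0.32·π_1 + 0.2·π_2 + 0.34·π_3 + 0.2·π_4
π_3 = 0.2·π_1 + 0.22·π_2 + 0.34·π_3 + 0.16·π_4
Solving with the normalization constraint gives π = (0.2280, 0.2589, 0.2252, 0.2879).
So the stationary probability of square B is 0.2589.

0.2589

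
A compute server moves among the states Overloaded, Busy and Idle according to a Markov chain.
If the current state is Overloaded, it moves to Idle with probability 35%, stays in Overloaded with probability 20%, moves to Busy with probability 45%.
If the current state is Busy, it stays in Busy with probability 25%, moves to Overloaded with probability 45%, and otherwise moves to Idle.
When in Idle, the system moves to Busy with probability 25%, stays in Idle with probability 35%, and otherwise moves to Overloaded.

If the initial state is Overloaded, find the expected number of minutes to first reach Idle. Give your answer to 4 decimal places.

Let t(s) be the expected number of minutes to first reach Idle from state s, with t(Idle) = 0. Conditioning on the first minute:
t(Overloaded) = 1 + 0.2·t(Overloaded) + 0.45·t(Busy)
t(Busy) = 1 + 0.45·t(Overloaded) + 0.25·t(Busy)
Solving: t(Overloaded) = 3.0189, t(Busy) = 3.1447.
Expected minutes from Overloaded to Idle: 3.0189.

3.0189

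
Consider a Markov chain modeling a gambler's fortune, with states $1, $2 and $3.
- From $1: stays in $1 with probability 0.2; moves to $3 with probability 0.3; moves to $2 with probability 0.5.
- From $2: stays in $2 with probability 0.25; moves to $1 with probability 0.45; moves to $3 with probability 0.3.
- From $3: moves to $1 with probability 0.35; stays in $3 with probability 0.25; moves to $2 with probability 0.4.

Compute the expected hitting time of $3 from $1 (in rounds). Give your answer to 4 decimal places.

3.3333

Let t(s) be the expected number of rounds to first reach $3 from state s, with t($3) = 0. Conditioning on the first round:
t($1) = 1 + 0.2·t($1) + 0.5·t($2)
t($2) = 1 + 0.45·t($1) + 0.25·t($2)
Solving: t($1) = 3.3333, t($2) = 3.3333.
Expected rounds from $1 to $3: 3.3333.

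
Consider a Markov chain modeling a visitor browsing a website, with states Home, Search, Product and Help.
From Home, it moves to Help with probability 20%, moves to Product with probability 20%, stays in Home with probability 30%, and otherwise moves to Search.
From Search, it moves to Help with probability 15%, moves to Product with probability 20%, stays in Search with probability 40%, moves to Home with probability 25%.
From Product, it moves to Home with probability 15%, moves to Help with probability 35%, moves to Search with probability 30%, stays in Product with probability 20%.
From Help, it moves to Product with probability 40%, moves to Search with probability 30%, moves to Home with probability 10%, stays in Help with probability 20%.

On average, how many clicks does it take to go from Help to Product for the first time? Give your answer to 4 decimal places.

3.3803

Let t(s) be the expected number of clicks to first reach Product from state s, with t(Product) = 0. Conditioning on the first click:
t(Home) = 1 + 0.3·t(Home) + 0.3·t(Search) + 0.2·t(Help)
t(Search) = 1 + 0.25·t(Home) + 0.4·t(Search) + 0.15·t(Help)
t(Help) = 1 + 0.1·t(Home) + 0.3·t(Search) + 0.2·t(Help)
Solving: t(Home) = 4.2254, t(Search) = 4.2723, t(Help) = 3.3803.
Expected clicks from Help to Product: 3.3803.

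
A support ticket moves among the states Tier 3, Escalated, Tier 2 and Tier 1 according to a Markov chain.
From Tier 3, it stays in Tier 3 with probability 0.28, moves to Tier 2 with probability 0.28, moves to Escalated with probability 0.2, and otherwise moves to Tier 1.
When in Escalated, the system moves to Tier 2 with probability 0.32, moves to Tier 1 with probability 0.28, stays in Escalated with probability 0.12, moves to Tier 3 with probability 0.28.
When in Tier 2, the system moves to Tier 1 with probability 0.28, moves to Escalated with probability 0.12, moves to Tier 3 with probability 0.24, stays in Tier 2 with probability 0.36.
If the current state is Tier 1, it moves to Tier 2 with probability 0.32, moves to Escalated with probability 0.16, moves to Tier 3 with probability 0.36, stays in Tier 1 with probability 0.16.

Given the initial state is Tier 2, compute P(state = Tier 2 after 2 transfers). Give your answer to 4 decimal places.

Propagate the distribution vector 2 transfers from Tier 2.
After 0 transfers: (0.0000, 0.0000, 1.0000, 0.0000)
After 1 transfer: (0.2400, 0.1200, 0.3600, 0.2800)
After 2 transfers: (0.2880, 0.1504, 0.3248, 0.2368)
P(in Tier 2 after 2 transfers) = 0.3248

0.3248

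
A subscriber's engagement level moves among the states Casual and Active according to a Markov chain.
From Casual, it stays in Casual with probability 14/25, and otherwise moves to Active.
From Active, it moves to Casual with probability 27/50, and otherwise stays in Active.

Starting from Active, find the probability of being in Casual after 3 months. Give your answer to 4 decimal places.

Propagate the distribution vector 3 months from Active.
After 0 months: (0.0000, 1.0000)
After 1 month: (0.5400, 0.4600)
After 2 months: (0.5508, 0.4492)
After 3 months: (0.5510, 0.4490)
P(in Casual after 3 months) = 0.5510

0.5510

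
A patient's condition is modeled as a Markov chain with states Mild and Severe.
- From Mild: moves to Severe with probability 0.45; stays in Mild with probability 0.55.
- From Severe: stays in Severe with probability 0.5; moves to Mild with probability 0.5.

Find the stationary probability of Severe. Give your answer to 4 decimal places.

0.4737

Let the stationary distribution be π with π = πP and π_1 + π_2 = 1.
π_1 = 0.55·π_1 + 0.5·π_2
Solving with the normalization constraint gives π = (0.5263, 0.4737).
So the stationary probability of Severe is 0.4737.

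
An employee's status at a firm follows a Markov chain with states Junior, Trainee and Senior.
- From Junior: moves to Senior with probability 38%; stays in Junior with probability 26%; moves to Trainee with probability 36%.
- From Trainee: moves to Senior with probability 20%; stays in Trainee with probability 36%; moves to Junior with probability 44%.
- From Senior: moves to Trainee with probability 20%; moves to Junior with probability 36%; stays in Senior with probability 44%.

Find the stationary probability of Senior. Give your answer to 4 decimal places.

Let the stationary distribution be π with π = πP and π_1 + π_2 + π_3 = 1.
π_1 = 0.26·π_1 + 0.44·π_2 + 0.36·π_3
π_2 = 0.36·π_1 + 0.36·π_2 + 0.2·π_3
Solving with the normalization constraint gives π = (0.3494, 0.3047, 0.3459).
So the stationary probability of Senior is 0.3459.

0.3459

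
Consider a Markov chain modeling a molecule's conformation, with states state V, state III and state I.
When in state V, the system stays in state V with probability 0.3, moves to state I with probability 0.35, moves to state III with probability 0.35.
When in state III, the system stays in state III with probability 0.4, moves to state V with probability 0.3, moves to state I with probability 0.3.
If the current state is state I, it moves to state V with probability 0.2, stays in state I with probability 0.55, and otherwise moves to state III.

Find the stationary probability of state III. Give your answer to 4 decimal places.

0.3245

Let the stationary distribution be π with π = πP and π_1 + π_2 + π_3 = 1.
π_1 = 0.3·π_1 + 0.3·π_2 + 0.2·π_3
π_2 = 0.35·π_1 + 0.4·π_2 + 0.25·π_3
Solving with the normalization constraint gives π = (0.2583, 0.3245, 0.4172).
So the stationary probability of state III is 0.3245.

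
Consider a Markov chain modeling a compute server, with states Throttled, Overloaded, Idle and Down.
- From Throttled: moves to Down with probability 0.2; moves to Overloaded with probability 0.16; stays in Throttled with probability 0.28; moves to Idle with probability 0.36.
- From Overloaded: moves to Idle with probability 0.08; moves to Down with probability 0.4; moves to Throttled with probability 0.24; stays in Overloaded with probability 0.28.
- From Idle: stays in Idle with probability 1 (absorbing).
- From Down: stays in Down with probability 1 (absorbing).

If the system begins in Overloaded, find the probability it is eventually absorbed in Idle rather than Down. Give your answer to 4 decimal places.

0.3000

Let h(s) be the probability of absorption at Idle starting from transient state s. Then h(Idle) = 1 and h(Down) = 0. By first-step analysis:
h(Throttled) = 0.28·h(Throttled) + 0.16·h(Overloaded) + 0.36·1 + 0.2·0
h(Overloaded) = 0.24·h(Throttled) + 0.28·h(Overloaded) + 0.08·1 + 0.4·0
Solving: h(Throttled) = 0.5667, h(Overloaded) = 0.3000.
Starting from Overloaded, the probability is 0.3000.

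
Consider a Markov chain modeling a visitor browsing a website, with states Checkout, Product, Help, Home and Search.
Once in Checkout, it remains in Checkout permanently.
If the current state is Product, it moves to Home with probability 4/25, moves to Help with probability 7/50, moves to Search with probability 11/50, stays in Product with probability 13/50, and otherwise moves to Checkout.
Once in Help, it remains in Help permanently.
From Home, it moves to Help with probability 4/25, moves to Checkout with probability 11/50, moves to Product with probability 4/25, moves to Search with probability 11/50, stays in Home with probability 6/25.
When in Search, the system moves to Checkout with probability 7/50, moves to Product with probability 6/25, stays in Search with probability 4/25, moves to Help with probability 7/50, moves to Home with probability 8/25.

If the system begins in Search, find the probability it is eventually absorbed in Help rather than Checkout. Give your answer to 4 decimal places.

Let h(s) be the probability of absorption at Help starting from transient state s. Then h(Help) = 1 and h(Checkout) = 0. By first-step analysis:
h(Product) = 0.22·0 + 0.26·h(Product) + 0.14·1 + 0.16·h(Home) + 0.22·h(Search)
h(Home) = 0.22·0 + 0.16·h(Product) + 0.16·1 + 0.24·h(Home) + 0.22·h(Search)
h(Search) = 0.14·0 + 0.24·h(Product) + 0.14·1 + 0.32·h(Home) + 0.16·h(Search)
Solving: h(Product) = 0.4148, h(Home) = 0.4276, h(Search) = 0.4481.
Starting from Search, the probability is 0.4481.

0.4481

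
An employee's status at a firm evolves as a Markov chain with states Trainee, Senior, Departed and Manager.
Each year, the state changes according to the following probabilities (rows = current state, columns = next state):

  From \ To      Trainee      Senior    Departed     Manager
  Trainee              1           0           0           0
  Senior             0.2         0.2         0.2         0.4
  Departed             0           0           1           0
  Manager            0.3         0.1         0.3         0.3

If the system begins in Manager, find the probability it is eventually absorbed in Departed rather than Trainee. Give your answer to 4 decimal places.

Let h(s) be the probability of absorption at Departed starting from transient state s. Then h(Departed) = 1 and h(Trainee) = 0. By first-step analysis:
h(Senior) = 0.2·0 + 0.2·h(Senior) + 0.2·1 + 0.4·h(Manager)
h(Manager) = 0.3·0 + 0.1·h(Senior) + 0.3·1 + 0.3·h(Manager)
Solving: h(Senior) = 0.5000, h(Manager) = 0.5000.
Starting from Manager, the probability is 0.5000.

0.5000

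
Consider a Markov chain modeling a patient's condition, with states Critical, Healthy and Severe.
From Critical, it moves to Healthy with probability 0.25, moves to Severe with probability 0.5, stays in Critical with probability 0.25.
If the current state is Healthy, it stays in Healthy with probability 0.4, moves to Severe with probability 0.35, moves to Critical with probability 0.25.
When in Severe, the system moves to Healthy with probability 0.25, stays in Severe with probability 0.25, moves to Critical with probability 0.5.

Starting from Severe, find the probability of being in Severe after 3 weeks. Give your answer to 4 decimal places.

Propagate the distribution vector 3 weeks from Severe.
After 0 weeks: (0.0000, 0.0000, 1.0000)
After 1 week: (0.5000, 0.2500, 0.2500)
After 2 weeks: (0.3125, 0.2875, 0.4000)
After 3 weeks: (0.3500, 0.2931, 0.3569)
P(in Severe after 3 weeks) = 0.3569

0.3569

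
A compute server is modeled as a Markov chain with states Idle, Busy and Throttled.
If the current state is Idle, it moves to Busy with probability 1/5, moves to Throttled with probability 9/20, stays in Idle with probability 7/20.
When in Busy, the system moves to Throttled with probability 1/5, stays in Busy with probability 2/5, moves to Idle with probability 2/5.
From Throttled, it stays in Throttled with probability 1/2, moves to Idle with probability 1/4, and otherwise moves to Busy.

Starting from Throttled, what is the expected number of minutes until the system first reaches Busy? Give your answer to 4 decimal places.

Let t(s) be the expected number of minutes to first reach Busy from state s, with t(Busy) = 0. Conditioning on the first minute:
t(Idle) = 1 + 0.35·t(Idle) + 0.45·t(Throttled)
t(Throttled) = 1 + 0.25·t(Idle) + 0.5·t(Throttled)
Solving: t(Idle) = 4.4706, t(Throttled) = 4.2353.
Expected minutes from Throttled to Busy: 4.2353.

4.2353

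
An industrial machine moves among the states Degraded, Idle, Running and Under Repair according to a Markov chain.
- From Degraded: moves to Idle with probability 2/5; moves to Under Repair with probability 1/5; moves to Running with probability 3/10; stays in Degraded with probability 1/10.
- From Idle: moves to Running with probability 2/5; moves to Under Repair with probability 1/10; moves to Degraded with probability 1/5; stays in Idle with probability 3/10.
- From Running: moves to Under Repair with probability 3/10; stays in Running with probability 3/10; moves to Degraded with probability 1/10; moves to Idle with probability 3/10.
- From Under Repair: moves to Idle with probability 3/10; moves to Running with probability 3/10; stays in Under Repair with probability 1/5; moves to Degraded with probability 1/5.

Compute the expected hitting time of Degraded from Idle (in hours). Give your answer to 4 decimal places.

6.0479

Let t(s) be the expected number of hours to first reach Degraded from state s, with t(Degraded) = 0. Conditioning on the first hour:
t(Idle) = 1 + 0.3·t(Idle) + 0.4·t(Running) + 0.1·t(Under Repair)
t(Running) = 1 + 0.3·t(Idle) + 0.3·t(Running) + 0.3·t(Under Repair)
t(Under Repair) = 1 + 0.3·t(Idle) + 0.3·t(Running) + 0.2·t(Under Repair)
Solving: t(Idle) = 6.0479, t(Running) = 6.5868, t(Under Repair) = 5.9880.
Expected hours from Idle to Degraded: 6.0479.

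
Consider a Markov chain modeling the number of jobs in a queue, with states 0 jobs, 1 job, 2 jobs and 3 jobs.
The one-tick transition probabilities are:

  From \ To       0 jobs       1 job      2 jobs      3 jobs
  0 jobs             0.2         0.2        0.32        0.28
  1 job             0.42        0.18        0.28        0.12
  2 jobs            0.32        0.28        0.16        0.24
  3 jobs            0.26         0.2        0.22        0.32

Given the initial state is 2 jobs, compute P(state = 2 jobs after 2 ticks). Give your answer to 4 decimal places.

0.2592

Propagate the distribution vector 2 ticks from 2 jobs.
After 0 ticks: (0.0000, 0.0000, 1.0000, 0.0000)
After 1 tick: (0.3200, 0.2800, 0.1600, 0.2400)
After 2 ticks: (0.2952, 0.2072, 0.2592, 0.2384)
P(in 2 jobs after 2 ticks) = 0.2592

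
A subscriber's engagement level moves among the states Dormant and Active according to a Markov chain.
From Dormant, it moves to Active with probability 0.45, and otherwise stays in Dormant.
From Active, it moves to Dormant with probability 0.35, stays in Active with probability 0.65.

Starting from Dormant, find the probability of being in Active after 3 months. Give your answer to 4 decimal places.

0.5580

Propagate the distribution vector 3 months from Dormant.
After 0 months: (1.0000, 0.0000)
After 1 month: (0.5500, 0.4500)
After 2 months: (0.4600, 0.5400)
After 3 months: (0.4420, 0.5580)
P(in Active after 3 months) = 0.5580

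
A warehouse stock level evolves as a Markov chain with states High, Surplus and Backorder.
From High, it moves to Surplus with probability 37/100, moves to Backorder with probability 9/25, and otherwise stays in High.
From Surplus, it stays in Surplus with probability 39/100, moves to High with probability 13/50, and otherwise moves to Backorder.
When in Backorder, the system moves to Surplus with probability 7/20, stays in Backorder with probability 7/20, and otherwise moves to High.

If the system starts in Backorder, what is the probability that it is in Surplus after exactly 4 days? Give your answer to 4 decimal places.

0.3704

Propagate the distribution vector 4 days from Backorder.
After 0 days: (0.0000, 0.0000, 1.0000)
After 1 day: (0.3000, 0.3500, 0.3500)
After 2 days: (0.2770, 0.3700, 0.3530)
After 3 days: (0.2769, 0.3703, 0.3528)
After 4 days: (0.2769, 0.3704, 0.3528)
P(in Surplus after 4 days) = 0.3704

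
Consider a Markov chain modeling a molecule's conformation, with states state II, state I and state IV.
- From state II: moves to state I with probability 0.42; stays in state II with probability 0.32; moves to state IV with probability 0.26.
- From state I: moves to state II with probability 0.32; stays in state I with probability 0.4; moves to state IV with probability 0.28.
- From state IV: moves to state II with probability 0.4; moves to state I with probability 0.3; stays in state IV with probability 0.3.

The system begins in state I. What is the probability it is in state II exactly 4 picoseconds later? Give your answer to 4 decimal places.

Propagate the distribution vector 4 picoseconds from state I.
After 0 picoseconds: (0.0000, 1.0000, 0.0000)
After 1 picosecond: (0.3200, 0.4000, 0.2800)
After 2 picoseconds: (0.3424, 0.3784, 0.2792)
After 3 picoseconds: (0.3423, 0.3789, 0.2787)
After 4 picoseconds: (0.3423, 0.3790, 0.2787)
P(in state II after 4 picoseconds) = 0.3423

0.3423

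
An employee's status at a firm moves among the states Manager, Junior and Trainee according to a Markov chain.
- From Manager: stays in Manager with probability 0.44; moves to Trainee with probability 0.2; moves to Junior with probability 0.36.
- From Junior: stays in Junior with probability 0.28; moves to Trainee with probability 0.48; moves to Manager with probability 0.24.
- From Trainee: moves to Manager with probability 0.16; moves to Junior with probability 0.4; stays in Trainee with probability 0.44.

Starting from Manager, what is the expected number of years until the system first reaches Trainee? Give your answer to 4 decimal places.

3.4091

Let t(s) be the expected number of years to first reach Trainee from state s, with t(Trainee) = 0. Conditioning on the first year:
t(Manager) = 1 + 0.44·t(Manager) + 0.36·t(Junior)
t(Junior) = 1 + 0.24·t(Manager) + 0.28·t(Junior)
Solving: t(Manager) = 3.4091, t(Junior) = 2.5253.
Expected years from Manager to Trainee: 3.4091.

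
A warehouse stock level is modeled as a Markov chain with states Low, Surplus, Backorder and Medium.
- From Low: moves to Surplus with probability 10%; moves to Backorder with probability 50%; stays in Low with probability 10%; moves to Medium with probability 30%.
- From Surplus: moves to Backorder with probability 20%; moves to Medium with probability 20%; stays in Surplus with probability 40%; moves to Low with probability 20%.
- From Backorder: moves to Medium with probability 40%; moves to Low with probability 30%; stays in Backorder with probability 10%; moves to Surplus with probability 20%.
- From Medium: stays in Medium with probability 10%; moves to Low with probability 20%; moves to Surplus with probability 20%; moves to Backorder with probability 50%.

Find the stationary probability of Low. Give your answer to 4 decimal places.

Let the stationary distribution be π with π = πP and π_1 + π_2 + π_3 + π_4 = 1.
π_1 = 0.1·π_1 + 0.2·π_2 + 0.3·π_3 + 0.2·π_4
π_2 = 0.1·π_1 + 0.4·π_2 + 0.2·π_3 + 0.2·π_4
π_3 = 0.5·π_1 + 0.2·π_2 + 0.1·π_3 + 0.5·π_4
Solving with the normalization constraint gives π = (0.2099, 0.2238, 0.3092, 0.2571).
So the stationary probability of Low is 0.2099.

0.2099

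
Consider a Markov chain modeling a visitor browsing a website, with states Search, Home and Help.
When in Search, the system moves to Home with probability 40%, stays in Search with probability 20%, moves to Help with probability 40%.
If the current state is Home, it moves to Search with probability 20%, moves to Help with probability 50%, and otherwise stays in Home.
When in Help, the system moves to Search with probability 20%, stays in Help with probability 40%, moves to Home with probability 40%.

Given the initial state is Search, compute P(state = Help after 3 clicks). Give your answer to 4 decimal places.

Propagate the distribution vector 3 clicks from Search.
After 0 clicks: (1.0000, 0.0000, 0.0000)
After 1 click: (0.2000, 0.4000, 0.4000)
After 2 clicks: (0.2000, 0.3600, 0.4400)
After 3 clicks: (0.2000, 0.3640, 0.4360)
P(in Help after 3 clicks) = 0.4360

0.4360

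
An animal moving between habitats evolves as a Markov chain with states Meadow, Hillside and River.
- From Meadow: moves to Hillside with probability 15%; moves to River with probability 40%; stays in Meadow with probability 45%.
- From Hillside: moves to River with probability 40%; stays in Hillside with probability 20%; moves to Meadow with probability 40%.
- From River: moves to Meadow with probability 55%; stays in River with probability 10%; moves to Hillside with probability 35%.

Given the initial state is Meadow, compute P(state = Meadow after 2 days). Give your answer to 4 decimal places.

Sum over the intermediate state after 1 day:
P = P(Meadow→Meadow)·P(Meadow→Meadow) + P(Meadow→Hillside)·P(Hillside→Meadow) + P(Meadow→River)·P(River→Meadow)
  = 0.45×0.45 + 0.15×0.4 + 0.4×0.55
  = 0.2025 + 0.0600 + 0.2200 = 0.4825

0.4825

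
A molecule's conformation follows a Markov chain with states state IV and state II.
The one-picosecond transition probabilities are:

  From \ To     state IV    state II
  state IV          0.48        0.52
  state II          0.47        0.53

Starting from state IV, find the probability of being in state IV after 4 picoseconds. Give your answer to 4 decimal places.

Propagate the distribution vector 4 picoseconds from state IV.
After 0 picoseconds: (1.0000, 0.0000)
After 1 picosecond: (0.4800, 0.5200)
After 2 picoseconds: (0.4748, 0.5252)
After 3 picoseconds: (0.4747, 0.5253)
After 4 picoseconds: (0.4747, 0.5253)
P(in state IV after 4 picoseconds) = 0.4747

0.4747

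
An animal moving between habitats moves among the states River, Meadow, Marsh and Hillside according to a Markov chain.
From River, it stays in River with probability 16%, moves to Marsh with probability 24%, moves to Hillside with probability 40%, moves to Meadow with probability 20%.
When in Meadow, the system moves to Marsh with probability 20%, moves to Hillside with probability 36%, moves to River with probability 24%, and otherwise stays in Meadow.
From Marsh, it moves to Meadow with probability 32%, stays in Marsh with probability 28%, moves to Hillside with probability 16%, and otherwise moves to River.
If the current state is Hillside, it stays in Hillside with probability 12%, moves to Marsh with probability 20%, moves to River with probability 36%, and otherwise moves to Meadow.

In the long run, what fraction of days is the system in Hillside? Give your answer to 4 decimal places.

0.2616

Let the stationary distribution be π with π = πP and π_1 + π_2 + π_3 + π_4 = 1.
π_1 = 0.16·π_1 + 0.24·π_2 + 0.24·π_3 + 0.36·π_4
π_2 = 0.2·π_1 + 0.2·π_2 + 0.32·π_3 + 0.32·π_4
π_3 = 0.24·π_1 + 0.2·π_2 + 0.28·π_3 + 0.2·π_4
Solving with the normalization constraint gives π = (0.2513, 0.2588, 0.2283, 0.2616).
So the stationary probability of Hillside is 0.2616.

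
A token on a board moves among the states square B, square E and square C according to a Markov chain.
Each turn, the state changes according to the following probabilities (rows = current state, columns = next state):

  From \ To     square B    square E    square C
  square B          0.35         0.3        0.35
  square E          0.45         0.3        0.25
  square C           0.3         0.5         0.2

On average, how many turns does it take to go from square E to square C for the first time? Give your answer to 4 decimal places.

Let t(s) be the expected number of turns to first reach square C from state s, with t(square C) = 0. Conditioning on the first turn:
t(square B) = 1 + 0.35·t(square B) + 0.3·t(square E)
t(square E) = 1 + 0.45·t(square B) + 0.3·t(square E)
Solving: t(square B) = 3.1250, t(square E) = 3.4375.
Expected turns from square E to square C: 3.4375.

3.4375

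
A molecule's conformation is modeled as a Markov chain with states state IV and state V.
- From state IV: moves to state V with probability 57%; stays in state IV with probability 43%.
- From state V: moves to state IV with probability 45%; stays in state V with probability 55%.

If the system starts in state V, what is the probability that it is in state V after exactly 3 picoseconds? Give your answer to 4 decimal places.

Propagate the distribution vector 3 picoseconds from state V.
After 0 picoseconds: (0.0000, 1.0000)
After 1 picosecond: (0.4500, 0.5500)
After 2 picoseconds: (0.4410, 0.5590)
After 3 picoseconds: (0.4412, 0.5588)
P(in state V after 3 picoseconds) = 0.5588

0.5588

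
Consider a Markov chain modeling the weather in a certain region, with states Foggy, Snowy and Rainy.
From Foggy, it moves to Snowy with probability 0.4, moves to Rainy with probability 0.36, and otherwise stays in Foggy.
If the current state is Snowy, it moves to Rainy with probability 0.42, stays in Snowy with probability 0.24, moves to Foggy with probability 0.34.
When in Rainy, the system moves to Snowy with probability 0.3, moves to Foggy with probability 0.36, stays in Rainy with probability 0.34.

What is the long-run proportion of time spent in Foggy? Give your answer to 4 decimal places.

Let the stationary distribution be π with π = πP and π_1 + π_2 + π_3 = 1.
π_1 = 0.24·π_1 + 0.34·π_2 + 0.36·π_3
π_2 = 0.4·π_1 + 0.24·π_2 + 0.3·π_3
Solving with the normalization constraint gives π = (0.3158, 0.3128, 0.3713).
So the stationary probability of Foggy is 0.3158.

0.3158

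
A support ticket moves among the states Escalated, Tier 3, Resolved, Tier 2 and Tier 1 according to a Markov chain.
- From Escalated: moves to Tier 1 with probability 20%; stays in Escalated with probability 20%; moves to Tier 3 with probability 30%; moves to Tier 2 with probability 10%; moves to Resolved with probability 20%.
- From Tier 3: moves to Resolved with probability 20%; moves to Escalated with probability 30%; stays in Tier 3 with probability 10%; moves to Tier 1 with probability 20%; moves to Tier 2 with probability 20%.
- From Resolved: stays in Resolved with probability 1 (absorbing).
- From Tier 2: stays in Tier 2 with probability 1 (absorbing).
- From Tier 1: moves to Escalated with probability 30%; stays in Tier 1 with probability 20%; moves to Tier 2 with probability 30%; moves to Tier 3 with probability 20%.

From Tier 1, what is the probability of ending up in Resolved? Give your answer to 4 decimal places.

0.2990

Let h(s) be the probability of absorption at Resolved starting from transient state s. Then h(Resolved) = 1 and h(Tier 2) = 0. By first-step analysis:
h(Escalated) = 0.2·h(Escalated) + 0.3·h(Tier 3) + 0.2·1 + 0.1·0 + 0.2·h(Tier 1)
h(Tier 3) = 0.3·h(Escalated) + 0.1·h(Tier 3) + 0.2·1 + 0.2·0 + 0.2·h(Tier 1)
h(Tier 1) = 0.3·h(Escalated) + 0.2·h(Tier 3) + 0.3·0 + 0.2·h(Tier 1)
Solving: h(Escalated) = 0.4948, h(Tier 3) = 0.4536, h(Tier 1) = 0.2990.
Starting from Tier 1, the probability is 0.2990.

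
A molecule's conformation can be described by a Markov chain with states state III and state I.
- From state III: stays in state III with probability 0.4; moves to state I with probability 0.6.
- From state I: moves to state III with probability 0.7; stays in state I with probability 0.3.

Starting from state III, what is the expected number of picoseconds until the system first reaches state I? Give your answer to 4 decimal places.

1.6667

Let t(s) be the expected number of picoseconds to first reach state I from state s, with t(state I) = 0. Conditioning on the first picosecond:
t(state III) = 1 + 0.4·t(state III)
Solving: t(state III) = 1.6667.
Expected picoseconds from state III to state I: 1.6667.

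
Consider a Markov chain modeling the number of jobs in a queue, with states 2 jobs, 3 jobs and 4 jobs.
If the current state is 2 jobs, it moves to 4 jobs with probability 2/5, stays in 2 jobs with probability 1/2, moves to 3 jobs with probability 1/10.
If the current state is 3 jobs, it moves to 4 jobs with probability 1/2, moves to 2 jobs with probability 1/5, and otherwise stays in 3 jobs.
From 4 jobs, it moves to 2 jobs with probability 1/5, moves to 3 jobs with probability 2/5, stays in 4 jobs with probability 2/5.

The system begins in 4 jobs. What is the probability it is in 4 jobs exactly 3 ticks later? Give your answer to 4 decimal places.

Propagate the distribution vector 3 ticks from 4 jobs.
After 0 ticks: (0.0000, 0.0000, 1.0000)
After 1 tick: (0.2000, 0.4000, 0.4000)
After 2 ticks: (0.2600, 0.3000, 0.4400)
After 3 ticks: (0.2780, 0.2920, 0.4300)
P(in 4 jobs after 3 ticks) = 0.4300

0.4300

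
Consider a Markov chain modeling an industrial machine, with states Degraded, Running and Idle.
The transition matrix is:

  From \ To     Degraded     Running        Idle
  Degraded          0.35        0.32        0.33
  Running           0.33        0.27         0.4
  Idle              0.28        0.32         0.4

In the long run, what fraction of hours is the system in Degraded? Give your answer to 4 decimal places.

Let the stationary distribution be π with π = πP and π_1 + π_2 + π_3 = 1.
π_1 = 0.35·π_1 + 0.33·π_2 + 0.28·π_3
π_2 = 0.32·π_1 + 0.27·π_2 + 0.32·π_3
Solving with the normalization constraint gives π = (0.3175, 0.3048, 0.3778).
So the stationary probability of Degraded is 0.3175.

0.3175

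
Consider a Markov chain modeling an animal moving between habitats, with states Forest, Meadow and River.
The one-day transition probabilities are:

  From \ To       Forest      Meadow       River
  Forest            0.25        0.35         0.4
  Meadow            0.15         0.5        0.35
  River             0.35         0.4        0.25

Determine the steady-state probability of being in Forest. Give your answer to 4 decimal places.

0.2398

Let the stationary distribution be π with π = πP and π_1 + π_2 + π_3 = 1.
π_1 = 0.25·π_1 + 0.15·π_2 + 0.35·π_3
π_2 = 0.35·π_1 + 0.5·π_2 + 0.4·π_3
Solving with the normalization constraint gives π = (0.2398, 0.4311, 0.3291).
So the stationary probability of Forest is 0.2398.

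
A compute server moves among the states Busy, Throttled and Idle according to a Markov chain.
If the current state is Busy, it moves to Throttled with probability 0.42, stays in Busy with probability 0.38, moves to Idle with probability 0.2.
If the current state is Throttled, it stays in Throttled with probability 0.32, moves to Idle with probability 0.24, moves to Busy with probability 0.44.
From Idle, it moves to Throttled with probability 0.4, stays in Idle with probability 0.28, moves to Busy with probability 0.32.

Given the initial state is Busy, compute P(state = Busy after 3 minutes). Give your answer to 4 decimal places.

0.3885

Propagate the distribution vector 3 minutes from Busy.
After 0 minutes: (1.0000, 0.0000, 0.0000)
After 1 minute: (0.3800, 0.4200, 0.2000)
After 2 minutes: (0.3932, 0.3740, 0.2328)
After 3 minutes: (0.3885, 0.3779, 0.2336)
P(in Busy after 3 minutes) = 0.3885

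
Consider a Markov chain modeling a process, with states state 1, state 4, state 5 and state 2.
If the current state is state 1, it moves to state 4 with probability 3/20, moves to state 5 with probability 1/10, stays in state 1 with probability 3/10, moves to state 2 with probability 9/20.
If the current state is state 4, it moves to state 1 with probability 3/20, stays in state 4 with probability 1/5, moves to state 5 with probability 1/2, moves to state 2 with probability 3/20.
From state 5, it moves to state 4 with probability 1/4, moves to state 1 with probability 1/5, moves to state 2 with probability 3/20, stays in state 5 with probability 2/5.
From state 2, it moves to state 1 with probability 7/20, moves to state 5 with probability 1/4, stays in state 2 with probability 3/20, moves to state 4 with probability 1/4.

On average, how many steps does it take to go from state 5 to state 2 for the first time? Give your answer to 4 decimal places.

Let t(s) be the expected number of steps to first reach state 2 from state s, with t(state 2) = 0. Conditioning on the first step:
t(state 1) = 1 + 0.3·t(state 1) + 0.15·t(state 4) + 0.1·t(state 5)
t(state 4) = 1 + 0.15·t(state 1) + 0.2·t(state 4) + 0.5·t(state 5)
t(state 5) = 1 + 0.2·t(state 1) + 0.25·t(state 4) + 0.4·t(state 5)
Solving: t(state 1) = 3.1211, t(state 4) = 4.7690, t(state 5) = 4.6941.
Expected steps from state 5 to state 2: 4.6941.

4.6941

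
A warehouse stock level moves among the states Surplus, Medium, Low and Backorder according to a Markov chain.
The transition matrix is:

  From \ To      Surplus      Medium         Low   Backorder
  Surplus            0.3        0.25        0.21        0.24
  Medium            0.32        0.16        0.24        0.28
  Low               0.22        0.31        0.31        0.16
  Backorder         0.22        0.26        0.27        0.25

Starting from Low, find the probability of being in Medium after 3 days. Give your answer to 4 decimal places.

0.2461

Propagate the distribution vector 3 days from Low.
After 0 days: (0.0000, 0.0000, 1.0000, 0.0000)
After 1 day: (0.2200, 0.3100, 0.3100, 0.1600)
After 2 days: (0.2686, 0.2423, 0.2599, 0.2292)
After 3 days: (0.2657, 0.2461, 0.2570, 0.2312)
P(in Medium after 3 days) = 0.2461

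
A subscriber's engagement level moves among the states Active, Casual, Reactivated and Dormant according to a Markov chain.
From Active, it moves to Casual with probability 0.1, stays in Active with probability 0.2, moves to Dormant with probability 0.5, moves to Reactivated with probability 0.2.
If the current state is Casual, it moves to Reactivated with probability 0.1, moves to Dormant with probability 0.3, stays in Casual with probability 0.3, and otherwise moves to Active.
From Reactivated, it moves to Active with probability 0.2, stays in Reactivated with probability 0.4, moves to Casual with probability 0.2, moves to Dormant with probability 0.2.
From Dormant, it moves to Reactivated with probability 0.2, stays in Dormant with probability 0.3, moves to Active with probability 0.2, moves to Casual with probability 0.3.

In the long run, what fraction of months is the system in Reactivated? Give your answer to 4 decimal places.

Let the stationary distribution be π with π = πP and π_1 + π_2 + π_3 + π_4 = 1.
π_1 = 0.2·π_1 + 0.3·π_2 + 0.2·π_3 + 0.2·π_4
π_2 = 0.1·π_1 + 0.3·π_2 + 0.2·π_3 + 0.3·π_4
π_3 = 0.2·π_1 + 0.1·π_2 + 0.4·π_3 + 0.2·π_4
Solving with the normalization constraint gives π = (0.2233, 0.2333, 0.2208, 0.3226).
So the stationary probability of Reactivated is 0.2208.

0.2208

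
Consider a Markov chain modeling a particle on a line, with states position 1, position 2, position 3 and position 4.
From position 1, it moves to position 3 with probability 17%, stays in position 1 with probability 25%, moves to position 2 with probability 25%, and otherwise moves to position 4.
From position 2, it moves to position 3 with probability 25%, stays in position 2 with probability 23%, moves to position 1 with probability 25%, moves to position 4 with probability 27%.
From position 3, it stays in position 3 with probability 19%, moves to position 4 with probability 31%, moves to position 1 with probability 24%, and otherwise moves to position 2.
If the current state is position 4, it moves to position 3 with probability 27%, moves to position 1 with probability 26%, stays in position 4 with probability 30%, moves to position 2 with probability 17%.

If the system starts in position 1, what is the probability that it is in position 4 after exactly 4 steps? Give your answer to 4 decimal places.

0.3030

Propagate the distribution vector 4 steps from position 1.
After 0 steps: (1.0000, 0.0000, 0.0000, 0.0000)
After 1 step: (0.2500, 0.2500, 0.1700, 0.3300)
After 2 steps: (0.2516, 0.2203, 0.2264, 0.3017)
After 3 steps: (0.2508, 0.2237, 0.2223, 0.3032)
After 4 steps: (0.2508, 0.2235, 0.2227, 0.3030)
P(in position 4 after 4 steps) = 0.3030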